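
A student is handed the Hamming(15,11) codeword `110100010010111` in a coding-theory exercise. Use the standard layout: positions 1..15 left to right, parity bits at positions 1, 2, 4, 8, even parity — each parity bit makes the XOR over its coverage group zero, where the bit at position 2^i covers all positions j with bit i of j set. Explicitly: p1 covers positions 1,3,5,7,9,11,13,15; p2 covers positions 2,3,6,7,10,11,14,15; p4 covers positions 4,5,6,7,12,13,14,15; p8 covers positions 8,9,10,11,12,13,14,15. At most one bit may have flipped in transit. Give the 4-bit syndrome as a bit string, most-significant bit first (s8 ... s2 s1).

1000

s1: b1⊕b3⊕b5⊕b7⊕b9⊕b11⊕b13⊕b15 = 1⊕0⊕0⊕0⊕0⊕1⊕1⊕1 = 0
s2: b2⊕b3⊕b6⊕b7⊕b10⊕b11⊕b14⊕b15 = 1⊕0⊕0⊕0⊕0⊕1⊕1⊕1 = 0
s4: b4⊕b5⊕b6⊕b7⊕b12⊕b13⊕b14⊕b15 = 1⊕0⊕0⊕0⊕0⊕1⊕1⊕1 = 0
s8: b8⊕b9⊕b10⊕b11⊕b12⊕b13⊕b14⊕b15 = 1⊕0⊕0⊕1⊕0⊕1⊕1⊕1 = 1
Syndrome (s8...s1) = 1000 → position 8.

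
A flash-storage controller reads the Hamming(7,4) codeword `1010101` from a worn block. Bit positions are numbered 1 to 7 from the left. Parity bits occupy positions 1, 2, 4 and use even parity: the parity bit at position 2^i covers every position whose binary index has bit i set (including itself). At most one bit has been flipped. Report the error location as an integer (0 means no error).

s1: b1⊕b3⊕b5⊕b7 = 1⊕1⊕1⊕1 = 0
s2: b2⊕b3⊕b6⊕b7 = 0⊕1⊕0⊕1 = 0
s4: b4⊕b5⊕b6⊕b7 = 0⊕1⊕0⊕1 = 0
Syndrome (s4...s1) = 000 → position 0 (no error).

0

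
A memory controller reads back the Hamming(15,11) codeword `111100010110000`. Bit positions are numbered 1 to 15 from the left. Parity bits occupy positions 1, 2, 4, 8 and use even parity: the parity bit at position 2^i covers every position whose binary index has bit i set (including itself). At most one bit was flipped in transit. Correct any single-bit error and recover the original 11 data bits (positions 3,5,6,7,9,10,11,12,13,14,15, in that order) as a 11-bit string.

10000110100

s1: b1⊕b3⊕b5⊕b7⊕b9⊕b11⊕b13⊕b15 = 1⊕1⊕0⊕0⊕0⊕1⊕0⊕0 = 1
s2: b2⊕b3⊕b6⊕b7⊕b10⊕b11⊕b14⊕b15 = 1⊕1⊕0⊕0⊕1⊕1⊕0⊕0 = 0
s4: b4⊕b5⊕b6⊕b7⊕b12⊕b13⊕b14⊕b15 = 1⊕0⊕0⊕0⊕0⊕0⊕0⊕0 = 1
s8: b8⊕b9⊕b10⊕b11⊕b12⊕b13⊕b14⊕b15 = 1⊕0⊕1⊕1⊕0⊕0⊕0⊕0 = 1
Syndrome (s8...s1) = 1101 → position 13.
Flip bit 13: corrected codeword = 111100010110100
Data bits at positions 3,5,6,7,9,10,11,12,13,14,15: 10000110100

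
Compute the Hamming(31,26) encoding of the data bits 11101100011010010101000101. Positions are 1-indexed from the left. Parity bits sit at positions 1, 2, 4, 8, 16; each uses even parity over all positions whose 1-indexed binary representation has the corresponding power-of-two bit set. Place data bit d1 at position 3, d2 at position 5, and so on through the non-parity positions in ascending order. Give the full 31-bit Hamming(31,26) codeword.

Place data bits at non-power-of-two positions: b3=1, b5=1, b6=1, b7=0, b9=1, b10=1, b11=0, b12=0, b13=0, b14=1, b15=1, b17=0, b18=1, b19=0, b20=0, b21=1, b22=0, b23=1, b24=0, b25=1, b26=0, b27=0, b28=0, b29=1, b30=0, b31=1.
p1 = XOR of data positions {3,5,7,9,11,13,15,17,19,21,23,25,27,29,31} = 1⊕1⊕0⊕1⊕0⊕0⊕1⊕0⊕0⊕1⊕1⊕1⊕0⊕1⊕1 = 1
p2 = XOR of data positions {3,6,7,10,11,14,15,18,19,22,23,26,27,30,31} = 1⊕1⊕0⊕1⊕0⊕1⊕1⊕1⊕0⊕0⊕1⊕0⊕0⊕0⊕1 = 0
p4 = XOR of data positions {5,6,7,12,13,14,15,20,21,22,23,28,29,30,31} = 1⊕1⊕0⊕0⊕0⊕1⊕1⊕0⊕1⊕0⊕1⊕0⊕1⊕0⊕1 = 0
p8 = XOR of data positions {9,10,11,12,13,14,15,24,25,26,27,28,29,30,31} = 1⊕1⊕0⊕0⊕0⊕1⊕1⊕0⊕1⊕0⊕0⊕0⊕1⊕0⊕1 = 1
p16 = XOR of data positions {17,18,19,20,21,22,23,24,25,26,27,28,29,30,31} = 0⊕1⊕0⊕0⊕1⊕0⊕1⊕0⊕1⊕0⊕0⊕0⊕1⊕0⊕1 = 0
Codeword b1..b31 = 1010110111000110010010101000101

1010110111000110010010101000101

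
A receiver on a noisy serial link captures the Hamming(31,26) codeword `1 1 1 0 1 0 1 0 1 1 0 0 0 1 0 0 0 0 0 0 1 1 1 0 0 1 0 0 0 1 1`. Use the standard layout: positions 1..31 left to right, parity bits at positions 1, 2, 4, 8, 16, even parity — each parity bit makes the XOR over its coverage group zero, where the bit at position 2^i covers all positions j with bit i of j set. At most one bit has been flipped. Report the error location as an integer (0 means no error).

0

s1: b1⊕b3⊕b5⊕b7⊕b9⊕b11⊕b13⊕b15⊕b17⊕b19⊕b21⊕b23⊕b25⊕b27⊕b29⊕b31 = 1⊕1⊕1⊕1⊕1⊕0⊕0⊕0⊕0⊕0⊕1⊕1⊕0⊕0⊕0⊕1 = 0
s2: b2⊕b3⊕b6⊕b7⊕b10⊕b11⊕b14⊕b15⊕b18⊕b19⊕b22⊕b23⊕b26⊕b27⊕b30⊕b31 = 1⊕1⊕0⊕1⊕1⊕0⊕1⊕0⊕0⊕0⊕1⊕1⊕1⊕0⊕1⊕1 = 0
s4: b4⊕b5⊕b6⊕b7⊕b12⊕b13⊕b14⊕b15⊕b20⊕b21⊕b22⊕b23⊕b28⊕b29⊕b30⊕b31 = 0⊕1⊕0⊕1⊕0⊕0⊕1⊕0⊕0⊕1⊕1⊕1⊕0⊕0⊕1⊕1 = 0
s8: b8⊕b9⊕b10⊕b11⊕b12⊕b13⊕b14⊕b15⊕b24⊕b25⊕b26⊕b27⊕b28⊕b29⊕b30⊕b31 = 0⊕1⊕1⊕0⊕0⊕0⊕1⊕0⊕0⊕0⊕1⊕0⊕0⊕0⊕1⊕1 = 0
s16: b16⊕b17⊕b18⊕b19⊕b20⊕b21⊕b22⊕b23⊕b24⊕b25⊕b26⊕b27⊕b28⊕b29⊕b30⊕b31 = 0⊕0⊕0⊕0⊕0⊕1⊕1⊕1⊕0⊕0⊕1⊕0⊕0⊕0⊕1⊕1 = 0
Syndrome (s16...s1) = 00000 → position 0 (no error).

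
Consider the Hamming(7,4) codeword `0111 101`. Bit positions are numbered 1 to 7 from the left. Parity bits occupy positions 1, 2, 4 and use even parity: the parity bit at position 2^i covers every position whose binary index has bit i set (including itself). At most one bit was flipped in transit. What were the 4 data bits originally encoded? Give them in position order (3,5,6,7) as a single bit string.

1100

s1: b1⊕b3⊕b5⊕b7 = 0⊕1⊕1⊕1 = 1
s2: b2⊕b3⊕b6⊕b7 = 1⊕1⊕0⊕1 = 1
s4: b4⊕b5⊕b6⊕b7 = 1⊕1⊕0⊕1 = 1
Syndrome (s4...s1) = 111 → position 7.
Flip bit 7: corrected codeword = 0111100
Data bits at positions 3,5,6,7: 1100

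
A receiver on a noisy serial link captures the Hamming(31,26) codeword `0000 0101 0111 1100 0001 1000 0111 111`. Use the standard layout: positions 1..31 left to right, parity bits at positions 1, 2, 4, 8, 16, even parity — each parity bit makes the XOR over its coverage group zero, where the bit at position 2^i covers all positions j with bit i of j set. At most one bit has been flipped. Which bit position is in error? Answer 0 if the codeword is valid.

0

s1: b1⊕b3⊕b5⊕b7⊕b9⊕b11⊕b13⊕b15⊕b17⊕b19⊕b21⊕b23⊕b25⊕b27⊕b29⊕b31 = 0⊕0⊕0⊕0⊕0⊕1⊕1⊕0⊕0⊕0⊕1⊕0⊕0⊕1⊕1⊕1 = 0
s2: b2⊕b3⊕b6⊕b7⊕b10⊕b11⊕b14⊕b15⊕b18⊕b19⊕b22⊕b23⊕b26⊕b27⊕b30⊕b31 = 0⊕0⊕1⊕0⊕1⊕1⊕1⊕0⊕0⊕0⊕0⊕0⊕1⊕1⊕1⊕1 = 0
s4: b4⊕b5⊕b6⊕b7⊕b12⊕b13⊕b14⊕b15⊕b20⊕b21⊕b22⊕b23⊕b28⊕b29⊕b30⊕b31 = 0⊕0⊕1⊕0⊕1⊕1⊕1⊕0⊕1⊕1⊕0⊕0⊕1⊕1⊕1⊕1 = 0
s8: b8⊕b9⊕b10⊕b11⊕b12⊕b13⊕b14⊕b15⊕b24⊕b25⊕b26⊕b27⊕b28⊕b29⊕b30⊕b31 = 1⊕0⊕1⊕1⊕1⊕1⊕1⊕0⊕0⊕0⊕1⊕1⊕1⊕1⊕1⊕1 = 0
s16: b16⊕b17⊕b18⊕b19⊕b20⊕b21⊕b22⊕b23⊕b24⊕b25⊕b26⊕b27⊕b28⊕b29⊕b30⊕b31 = 0⊕0⊕0⊕0⊕1⊕1⊕0⊕0⊕0⊕0⊕1⊕1⊕1⊕1⊕1⊕1 = 0
Syndrome (s16...s1) = 00000 → position 0 (no error).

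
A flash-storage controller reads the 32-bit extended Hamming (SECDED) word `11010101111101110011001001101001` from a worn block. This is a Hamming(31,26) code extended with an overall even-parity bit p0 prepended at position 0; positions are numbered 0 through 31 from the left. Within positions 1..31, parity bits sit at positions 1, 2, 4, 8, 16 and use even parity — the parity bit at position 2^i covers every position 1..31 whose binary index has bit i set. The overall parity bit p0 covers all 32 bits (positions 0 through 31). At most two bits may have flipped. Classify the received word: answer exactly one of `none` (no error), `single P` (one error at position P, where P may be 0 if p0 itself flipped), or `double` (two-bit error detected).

s1: b1⊕b3⊕b5⊕b7⊕b9⊕b11⊕b13⊕b15⊕b17⊕b19⊕b21⊕b23⊕b25⊕b27⊕b29⊕b31 = 1⊕1⊕1⊕1⊕1⊕1⊕1⊕1⊕0⊕1⊕0⊕0⊕1⊕0⊕0⊕1 = 1
s2: b2⊕b3⊕b6⊕b7⊕b10⊕b11⊕b14⊕b15⊕b18⊕b19⊕b22⊕b23⊕b26⊕b27⊕b30⊕b31 = 0⊕1⊕0⊕1⊕1⊕1⊕1⊕1⊕1⊕1⊕1⊕0⊕1⊕0⊕0⊕1 = 1
s4: b4⊕b5⊕b6⊕b7⊕b12⊕b13⊕b14⊕b15⊕b20⊕b21⊕b22⊕b23⊕b28⊕b29⊕b30⊕b31 = 0⊕1⊕0⊕1⊕0⊕1⊕1⊕1⊕0⊕0⊕1⊕0⊕1⊕0⊕0⊕1 = 0
s8: b8⊕b9⊕b10⊕b11⊕b12⊕b13⊕b14⊕b15⊕b24⊕b25⊕b26⊕b27⊕b28⊕b29⊕b30⊕b31 = 1⊕1⊕1⊕1⊕0⊕1⊕1⊕1⊕0⊕1⊕1⊕0⊕1⊕0⊕0⊕1 = 1
s16: b16⊕b17⊕b18⊕b19⊕b20⊕b21⊕b22⊕b23⊕b24⊕b25⊕b26⊕b27⊕b28⊕b29⊕b30⊕b31 = 0⊕0⊕1⊕1⊕0⊕0⊕1⊕0⊕0⊕1⊕1⊕0⊕1⊕0⊕0⊕1 = 1
Syndrome (s16...s1) = 11011 → position 27.
Overall parity (XOR of all 32 bits, including p0): 1⊕1⊕0⊕1⊕0⊕1⊕0⊕1⊕1⊕1⊕1⊕1⊕0⊕1⊕1⊕1⊕0⊕0⊕1⊕1⊕0⊕0⊕1⊕0⊕0⊕1⊕1⊕0⊕1⊕0⊕0⊕1 = 1
Overall=1, syndrome position=27 → single-bit error at position 27.

single 27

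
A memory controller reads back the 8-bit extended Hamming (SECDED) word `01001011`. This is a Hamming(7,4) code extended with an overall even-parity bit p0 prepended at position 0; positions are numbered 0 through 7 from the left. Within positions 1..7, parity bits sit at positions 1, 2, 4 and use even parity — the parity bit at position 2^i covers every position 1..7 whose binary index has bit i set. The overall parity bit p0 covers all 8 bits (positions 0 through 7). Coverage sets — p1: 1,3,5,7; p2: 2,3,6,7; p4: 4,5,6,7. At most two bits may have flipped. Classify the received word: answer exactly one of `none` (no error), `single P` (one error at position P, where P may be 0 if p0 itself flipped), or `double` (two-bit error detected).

double

s1: b1⊕b3⊕b5⊕b7 = 1⊕0⊕0⊕1 = 0
s2: b2⊕b3⊕b6⊕b7 = 0⊕0⊕1⊕1 = 0
s4: b4⊕b5⊕b6⊕b7 = 1⊕0⊕1⊕1 = 1
Syndrome (s4...s1) = 100 → position 4.
Overall parity (XOR of all 8 bits, including p0): 0⊕1⊕0⊕0⊕1⊕0⊕1⊕1 = 0
Overall=0, syndrome position=4 → double-bit error detected (uncorrectable).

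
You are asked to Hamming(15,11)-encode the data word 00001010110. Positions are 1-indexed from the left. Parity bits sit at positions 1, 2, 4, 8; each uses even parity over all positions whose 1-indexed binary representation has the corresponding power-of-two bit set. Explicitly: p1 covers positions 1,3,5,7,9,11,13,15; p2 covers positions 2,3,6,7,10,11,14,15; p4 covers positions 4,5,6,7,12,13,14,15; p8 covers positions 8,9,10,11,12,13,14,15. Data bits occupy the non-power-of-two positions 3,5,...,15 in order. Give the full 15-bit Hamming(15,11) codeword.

Place data bits at non-power-of-two positions: b3=0, b5=0, b6=0, b7=0, b9=1, b10=0, b11=1, b12=0, b13=1, b14=1, b15=0.
p1 = XOR of data positions {3,5,7,9,11,13,15} = 0⊕0⊕0⊕1⊕1⊕1⊕0 = 1
p2 = XOR of data positions {3,6,7,10,11,14,15} = 0⊕0⊕0⊕0⊕1⊕1⊕0 = 0
p4 = XOR of data positions {5,6,7,12,13,14,15} = 0⊕0⊕0⊕0⊕1⊕1⊕0 = 0
p8 = XOR of data positions {9,10,11,12,13,14,15} = 1⊕0⊕1⊕0⊕1⊕1⊕0 = 0
Codeword b1..b15 = 100000001010110

100000001010110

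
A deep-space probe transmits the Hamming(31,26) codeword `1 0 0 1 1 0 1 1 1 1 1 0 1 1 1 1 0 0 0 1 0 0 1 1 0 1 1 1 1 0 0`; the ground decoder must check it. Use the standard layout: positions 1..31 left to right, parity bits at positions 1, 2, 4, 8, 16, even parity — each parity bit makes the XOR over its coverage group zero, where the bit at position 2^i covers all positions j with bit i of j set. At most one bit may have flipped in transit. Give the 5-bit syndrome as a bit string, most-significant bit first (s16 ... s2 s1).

s1: b1⊕b3⊕b5⊕b7⊕b9⊕b11⊕b13⊕b15⊕b17⊕b19⊕b21⊕b23⊕b25⊕b27⊕b29⊕b31 = 1⊕0⊕1⊕1⊕1⊕1⊕1⊕1⊕0⊕0⊕0⊕1⊕0⊕1⊕1⊕0 = 0
s2: b2⊕b3⊕b6⊕b7⊕b10⊕b11⊕b14⊕b15⊕b18⊕b19⊕b22⊕b23⊕b26⊕b27⊕b30⊕b31 = 0⊕0⊕0⊕1⊕1⊕1⊕1⊕1⊕0⊕0⊕0⊕1⊕1⊕1⊕0⊕0 = 0
s4: b4⊕b5⊕b6⊕b7⊕b12⊕b13⊕b14⊕b15⊕b20⊕b21⊕b22⊕b23⊕b28⊕b29⊕b30⊕b31 = 1⊕1⊕0⊕1⊕0⊕1⊕1⊕1⊕1⊕0⊕0⊕1⊕1⊕1⊕0⊕0 = 0
s8: b8⊕b9⊕b10⊕b11⊕b12⊕b13⊕b14⊕b15⊕b24⊕b25⊕b26⊕b27⊕b28⊕b29⊕b30⊕b31 = 1⊕1⊕1⊕1⊕0⊕1⊕1⊕1⊕1⊕0⊕1⊕1⊕1⊕1⊕0⊕0 = 0
s16: b16⊕b17⊕b18⊕b19⊕b20⊕b21⊕b22⊕b23⊕b24⊕b25⊕b26⊕b27⊕b28⊕b29⊕b30⊕b31 = 1⊕0⊕0⊕0⊕1⊕0⊕0⊕1⊕1⊕0⊕1⊕1⊕1⊕1⊕0⊕0 = 0
Syndrome (s16...s1) = 00000 → position 0 (no error).

00000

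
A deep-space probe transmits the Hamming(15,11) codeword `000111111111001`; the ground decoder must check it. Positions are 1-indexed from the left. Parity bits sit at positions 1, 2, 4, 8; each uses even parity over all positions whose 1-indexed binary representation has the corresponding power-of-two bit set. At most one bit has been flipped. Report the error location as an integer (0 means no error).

s1: b1⊕b3⊕b5⊕b7⊕b9⊕b11⊕b13⊕b15 = 0⊕0⊕1⊕1⊕1⊕1⊕0⊕1 = 1
s2: b2⊕b3⊕b6⊕b7⊕b10⊕b11⊕b14⊕b15 = 0⊕0⊕1⊕1⊕1⊕1⊕0⊕1 = 1
s4: b4⊕b5⊕b6⊕b7⊕b12⊕b13⊕b14⊕b15 = 1⊕1⊕1⊕1⊕1⊕0⊕0⊕1 = 0
s8: b8⊕b9⊕b10⊕b11⊕b12⊕b13⊕b14⊕b15 = 1⊕1⊕1⊕1⊕1⊕0⊕0⊕1 = 0
Syndrome (s8...s1) = 0011 → position 3.

3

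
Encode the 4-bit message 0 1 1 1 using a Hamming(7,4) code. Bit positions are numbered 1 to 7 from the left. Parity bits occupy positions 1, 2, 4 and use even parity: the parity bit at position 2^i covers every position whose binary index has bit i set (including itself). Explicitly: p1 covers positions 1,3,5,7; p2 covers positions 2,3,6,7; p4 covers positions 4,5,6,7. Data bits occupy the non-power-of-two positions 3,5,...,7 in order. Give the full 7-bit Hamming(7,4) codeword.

0001111

Place data bits at non-power-of-two positions: b3=0, b5=1, b6=1, b7=1.
p1 = XOR of data positions {3,5,7} = 0⊕1⊕1 = 0
p2 = XOR of data positions {3,6,7} = 0⊕1⊕1 = 0
p4 = XOR of data positions {5,6,7} = 1⊕1⊕1 = 1
Codeword b1..b7 = 0001111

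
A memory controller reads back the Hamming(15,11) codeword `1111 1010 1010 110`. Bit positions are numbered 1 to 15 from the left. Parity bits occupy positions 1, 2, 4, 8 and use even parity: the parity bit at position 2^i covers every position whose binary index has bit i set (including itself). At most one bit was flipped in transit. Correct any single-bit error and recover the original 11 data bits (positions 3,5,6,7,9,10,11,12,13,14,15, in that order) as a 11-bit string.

11001010110

s1: b1⊕b3⊕b5⊕b7⊕b9⊕b11⊕b13⊕b15 = 1⊕1⊕1⊕1⊕1⊕1⊕1⊕0 = 1
s2: b2⊕b3⊕b6⊕b7⊕b10⊕b11⊕b14⊕b15 = 1⊕1⊕0⊕1⊕0⊕1⊕1⊕0 = 1
s4: b4⊕b5⊕b6⊕b7⊕b12⊕b13⊕b14⊕b15 = 1⊕1⊕0⊕1⊕0⊕1⊕1⊕0 = 1
s8: b8⊕b9⊕b10⊕b11⊕b12⊕b13⊕b14⊕b15 = 0⊕1⊕0⊕1⊕0⊕1⊕1⊕0 = 0
Syndrome (s8...s1) = 0111 → position 7.
Flip bit 7: corrected codeword = 111110001010110
Data bits at positions 3,5,6,7,9,10,11,12,13,14,15: 11001010110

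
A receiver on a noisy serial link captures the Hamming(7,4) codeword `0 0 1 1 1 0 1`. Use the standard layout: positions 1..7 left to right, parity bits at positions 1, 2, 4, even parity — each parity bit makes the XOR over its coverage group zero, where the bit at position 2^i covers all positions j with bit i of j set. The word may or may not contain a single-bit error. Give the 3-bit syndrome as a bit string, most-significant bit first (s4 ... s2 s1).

101

s1: b1⊕b3⊕b5⊕b7 = 0⊕1⊕1⊕1 = 1
s2: b2⊕b3⊕b6⊕b7 = 0⊕1⊕0⊕1 = 0
s4: b4⊕b5⊕b6⊕b7 = 1⊕1⊕0⊕1 = 1
Syndrome (s4...s1) = 101 → position 5.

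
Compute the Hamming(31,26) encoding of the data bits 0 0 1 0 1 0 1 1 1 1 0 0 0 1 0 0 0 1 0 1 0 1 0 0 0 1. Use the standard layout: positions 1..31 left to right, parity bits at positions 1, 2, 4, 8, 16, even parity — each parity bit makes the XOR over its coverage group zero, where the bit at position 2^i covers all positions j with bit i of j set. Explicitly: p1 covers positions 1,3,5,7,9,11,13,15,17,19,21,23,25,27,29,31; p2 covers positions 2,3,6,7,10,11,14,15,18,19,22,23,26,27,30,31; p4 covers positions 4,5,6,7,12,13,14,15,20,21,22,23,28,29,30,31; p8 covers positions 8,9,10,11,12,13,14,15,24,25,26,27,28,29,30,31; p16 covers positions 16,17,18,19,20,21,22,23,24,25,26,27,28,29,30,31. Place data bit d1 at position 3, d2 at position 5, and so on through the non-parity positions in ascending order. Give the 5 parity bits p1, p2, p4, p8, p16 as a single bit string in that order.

Place data bits at non-power-of-two positions: b3=0, b5=0, b6=1, b7=0, b9=1, b10=0, b11=1, b12=1, b13=1, b14=1, b15=0, b17=0, b18=0, b19=1, b20=0, b21=0, b22=0, b23=1, b24=0, b25=1, b26=0, b27=1, b28=0, b29=0, b30=0, b31=1.
p1 = XOR of data positions {3,5,7,9,11,13,15,17,19,21,23,25,27,29,31} = 0⊕0⊕0⊕1⊕1⊕1⊕0⊕0⊕1⊕0⊕1⊕1⊕1⊕0⊕1 = 0
p2 = XOR of data positions {3,6,7,10,11,14,15,18,19,22,23,26,27,30,31} = 0⊕1⊕0⊕0⊕1⊕1⊕0⊕0⊕1⊕0⊕1⊕0⊕1⊕0⊕1 = 1
p4 = XOR of data positions {5,6,7,12,13,14,15,20,21,22,23,28,29,30,31} = 0⊕1⊕0⊕1⊕1⊕1⊕0⊕0⊕0⊕0⊕1⊕0⊕0⊕0⊕1 = 0
p8 = XOR of data positions {9,10,11,12,13,14,15,24,25,26,27,28,29,30,31} = 1⊕0⊕1⊕1⊕1⊕1⊕0⊕0⊕1⊕0⊕1⊕0⊕0⊕0⊕1 = 0
p16 = XOR of data positions {17,18,19,20,21,22,23,24,25,26,27,28,29,30,31} = 0⊕0⊕1⊕0⊕0⊕0⊕1⊕0⊕1⊕0⊕1⊕0⊕0⊕0⊕1 = 1
Parity bits p1,p2,p4,p8,p16 = 01001

01001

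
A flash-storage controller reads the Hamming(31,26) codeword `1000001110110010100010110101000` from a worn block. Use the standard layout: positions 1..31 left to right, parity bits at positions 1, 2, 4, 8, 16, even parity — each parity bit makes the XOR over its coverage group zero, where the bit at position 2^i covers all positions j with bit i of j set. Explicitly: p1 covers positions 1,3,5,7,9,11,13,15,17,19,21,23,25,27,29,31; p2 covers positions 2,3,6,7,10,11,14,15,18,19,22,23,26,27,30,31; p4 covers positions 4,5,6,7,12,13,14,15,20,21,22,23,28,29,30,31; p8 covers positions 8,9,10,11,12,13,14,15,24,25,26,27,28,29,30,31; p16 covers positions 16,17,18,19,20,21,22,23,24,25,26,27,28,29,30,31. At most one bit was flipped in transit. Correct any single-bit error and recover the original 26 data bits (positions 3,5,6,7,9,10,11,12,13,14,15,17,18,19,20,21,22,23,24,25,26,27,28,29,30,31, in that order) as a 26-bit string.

s1: b1⊕b3⊕b5⊕b7⊕b9⊕b11⊕b13⊕b15⊕b17⊕b19⊕b21⊕b23⊕b25⊕b27⊕b29⊕b31 = 1⊕0⊕0⊕1⊕1⊕1⊕0⊕1⊕1⊕0⊕1⊕1⊕0⊕0⊕0⊕0 = 0
s2: b2⊕b3⊕b6⊕b7⊕b10⊕b11⊕b14⊕b15⊕b18⊕b19⊕b22⊕b23⊕b26⊕b27⊕b30⊕b31 = 0⊕0⊕0⊕1⊕0⊕1⊕0⊕1⊕0⊕0⊕0⊕1⊕1⊕0⊕0⊕0 = 1
s4: b4⊕b5⊕b6⊕b7⊕b12⊕b13⊕b14⊕b15⊕b20⊕b21⊕b22⊕b23⊕b28⊕b29⊕b30⊕b31 = 0⊕0⊕0⊕1⊕1⊕0⊕0⊕1⊕0⊕1⊕0⊕1⊕1⊕0⊕0⊕0 = 0
s8: b8⊕b9⊕b10⊕b11⊕b12⊕b13⊕b14⊕b15⊕b24⊕b25⊕b26⊕b27⊕b28⊕b29⊕b30⊕b31 = 1⊕1⊕0⊕1⊕1⊕0⊕0⊕1⊕1⊕0⊕1⊕0⊕1⊕0⊕0⊕0 = 0
s16: b16⊕b17⊕b18⊕b19⊕b20⊕b21⊕b22⊕b23⊕b24⊕b25⊕b26⊕b27⊕b28⊕b29⊕b30⊕b31 = 0⊕1⊕0⊕0⊕0⊕1⊕0⊕1⊕1⊕0⊕1⊕0⊕1⊕0⊕0⊕0 = 0
Syndrome (s16...s1) = 00010 → position 2.
Flip bit 2: corrected codeword = 1100001110110010100010110101000
Data bits at positions 3,5,6,7,9,10,11,12,13,14,15,17,18,19,20,21,22,23,24,25,26,27,28,29,30,31: 00011011001100010110101000

00011011001100010110101000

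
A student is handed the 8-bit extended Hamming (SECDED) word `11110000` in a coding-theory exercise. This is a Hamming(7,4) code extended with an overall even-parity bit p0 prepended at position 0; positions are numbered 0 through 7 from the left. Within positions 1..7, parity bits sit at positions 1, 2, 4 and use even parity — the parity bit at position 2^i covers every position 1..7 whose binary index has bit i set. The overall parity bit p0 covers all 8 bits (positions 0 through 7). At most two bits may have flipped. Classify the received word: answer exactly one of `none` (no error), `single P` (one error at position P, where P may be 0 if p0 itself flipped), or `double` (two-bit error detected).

s1: b1⊕b3⊕b5⊕b7 = 1⊕1⊕0⊕0 = 0
s2: b2⊕b3⊕b6⊕b7 = 1⊕1⊕0⊕0 = 0
s4: b4⊕b5⊕b6⊕b7 = 0⊕0⊕0⊕0 = 0
Syndrome (s4...s1) = 000 → position 0 (no error).
Overall parity (XOR of all 8 bits, including p0): 1⊕1⊕1⊕1⊕0⊕0⊕0⊕0 = 0
Overall=0, syndrome position=0 → no error.

none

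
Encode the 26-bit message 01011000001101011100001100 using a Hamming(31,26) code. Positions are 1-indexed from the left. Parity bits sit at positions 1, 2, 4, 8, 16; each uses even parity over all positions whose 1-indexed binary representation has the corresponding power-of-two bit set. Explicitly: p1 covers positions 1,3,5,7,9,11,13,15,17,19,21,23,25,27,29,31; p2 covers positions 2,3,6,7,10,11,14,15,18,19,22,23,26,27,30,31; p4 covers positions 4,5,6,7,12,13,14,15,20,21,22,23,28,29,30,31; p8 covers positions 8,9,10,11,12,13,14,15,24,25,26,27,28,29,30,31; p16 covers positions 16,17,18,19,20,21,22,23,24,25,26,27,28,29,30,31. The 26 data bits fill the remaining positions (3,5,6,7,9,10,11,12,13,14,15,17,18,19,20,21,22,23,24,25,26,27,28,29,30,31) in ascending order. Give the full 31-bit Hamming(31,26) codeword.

Place data bits at non-power-of-two positions: b3=0, b5=1, b6=0, b7=1, b9=1, b10=0, b11=0, b12=0, b13=0, b14=0, b15=1, b17=1, b18=0, b19=1, b20=0, b21=1, b22=1, b23=1, b24=0, b25=0, b26=0, b27=0, b28=1, b29=1, b30=0, b31=0.
p1 = XOR of data positions {3,5,7,9,11,13,15,17,19,21,23,25,27,29,31} = 0⊕1⊕1⊕1⊕0⊕0⊕1⊕1⊕1⊕1⊕1⊕0⊕0⊕1⊕0 = 1
p2 = XOR of data positions {3,6,7,10,11,14,15,18,19,22,23,26,27,30,31} = 0⊕0⊕1⊕0⊕0⊕0⊕1⊕0⊕1⊕1⊕1⊕0⊕0⊕0⊕0 = 1
p4 = XOR of data positions {5,6,7,12,13,14,15,20,21,22,23,28,29,30,31} = 1⊕0⊕1⊕0⊕0⊕0⊕1⊕0⊕1⊕1⊕1⊕1⊕1⊕0⊕0 = 0
p8 = XOR of data positions {9,10,11,12,13,14,15,24,25,26,27,28,29,30,31} = 1⊕0⊕0⊕0⊕0⊕0⊕1⊕0⊕0⊕0⊕0⊕1⊕1⊕0⊕0 = 0
p16 = XOR of data positions {17,18,19,20,21,22,23,24,25,26,27,28,29,30,31} = 1⊕0⊕1⊕0⊕1⊕1⊕1⊕0⊕0⊕0⊕0⊕1⊕1⊕0⊕0 = 1
Codeword b1..b31 = 1100101010000011101011100001100

1100101010000011101011100001100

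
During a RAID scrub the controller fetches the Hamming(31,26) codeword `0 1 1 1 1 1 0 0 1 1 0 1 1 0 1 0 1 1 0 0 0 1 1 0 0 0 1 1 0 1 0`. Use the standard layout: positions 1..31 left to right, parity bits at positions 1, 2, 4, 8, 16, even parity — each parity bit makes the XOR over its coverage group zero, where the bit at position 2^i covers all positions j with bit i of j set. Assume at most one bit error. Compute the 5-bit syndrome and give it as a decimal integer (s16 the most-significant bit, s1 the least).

16

s1: b1⊕b3⊕b5⊕b7⊕b9⊕b11⊕b13⊕b15⊕b17⊕b19⊕b21⊕b23⊕b25⊕b27⊕b29⊕b31 = 0⊕1⊕1⊕0⊕1⊕0⊕1⊕1⊕1⊕0⊕0⊕1⊕0⊕1⊕0⊕0 = 0
s2: b2⊕b3⊕b6⊕b7⊕b10⊕b11⊕b14⊕b15⊕b18⊕b19⊕b22⊕b23⊕b26⊕b27⊕b30⊕b31 = 1⊕1⊕1⊕0⊕1⊕0⊕0⊕1⊕1⊕0⊕1⊕1⊕0⊕1⊕1⊕0 = 0
s4: b4⊕b5⊕b6⊕b7⊕b12⊕b13⊕b14⊕b15⊕b20⊕b21⊕b22⊕b23⊕b28⊕b29⊕b30⊕b31 = 1⊕1⊕1⊕0⊕1⊕1⊕0⊕1⊕0⊕0⊕1⊕1⊕1⊕0⊕1⊕0 = 0
s8: b8⊕b9⊕b10⊕b11⊕b12⊕b13⊕b14⊕b15⊕b24⊕b25⊕b26⊕b27⊕b28⊕b29⊕b30⊕b31 = 0⊕1⊕1⊕0⊕1⊕1⊕0⊕1⊕0⊕0⊕0⊕1⊕1⊕0⊕1⊕0 = 0
s16: b16⊕b17⊕b18⊕b19⊕b20⊕b21⊕b22⊕b23⊕b24⊕b25⊕b26⊕b27⊕b28⊕b29⊕b30⊕b31 = 0⊕1⊕1⊕0⊕0⊕0⊕1⊕1⊕0⊕0⊕0⊕1⊕1⊕0⊕1⊕0 = 1
Syndrome (s16...s1) = 10000 → position 16.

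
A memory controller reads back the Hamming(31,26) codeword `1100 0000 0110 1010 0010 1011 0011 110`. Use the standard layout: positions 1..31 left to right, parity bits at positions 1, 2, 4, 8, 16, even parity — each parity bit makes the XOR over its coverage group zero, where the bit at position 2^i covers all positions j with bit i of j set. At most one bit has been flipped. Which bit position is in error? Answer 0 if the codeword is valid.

s1: b1⊕b3⊕b5⊕b7⊕b9⊕b11⊕b13⊕b15⊕b17⊕b19⊕b21⊕b23⊕b25⊕b27⊕b29⊕b31 = 1⊕0⊕0⊕0⊕0⊕1⊕1⊕1⊕0⊕1⊕1⊕1⊕0⊕1⊕1⊕0 = 1
s2: b2⊕b3⊕b6⊕b7⊕b10⊕b11⊕b14⊕b15⊕b18⊕b19⊕b22⊕b23⊕b26⊕b27⊕b30⊕b31 = 1⊕0⊕0⊕0⊕1⊕1⊕0⊕1⊕0⊕1⊕0⊕1⊕0⊕1⊕1⊕0 = 0
s4: b4⊕b5⊕b6⊕b7⊕b12⊕b13⊕b14⊕b15⊕b20⊕b21⊕b22⊕b23⊕b28⊕b29⊕b30⊕b31 = 0⊕0⊕0⊕0⊕0⊕1⊕0⊕1⊕0⊕1⊕0⊕1⊕1⊕1⊕1⊕0 = 1
s8: b8⊕b9⊕b10⊕b11⊕b12⊕b13⊕b14⊕b15⊕b24⊕b25⊕b26⊕b27⊕b28⊕b29⊕b30⊕b31 = 0⊕0⊕1⊕1⊕0⊕1⊕0⊕1⊕1⊕0⊕0⊕1⊕1⊕1⊕1⊕0 = 1
s16: b16⊕b17⊕b18⊕b19⊕b20⊕b21⊕b22⊕b23⊕b24⊕b25⊕b26⊕b27⊕b28⊕b29⊕b30⊕b31 = 0⊕0⊕0⊕1⊕0⊕1⊕0⊕1⊕1⊕0⊕0⊕1⊕1⊕1⊕1⊕0 = 0
Syndrome (s16...s1) = 01101 → position 13.

13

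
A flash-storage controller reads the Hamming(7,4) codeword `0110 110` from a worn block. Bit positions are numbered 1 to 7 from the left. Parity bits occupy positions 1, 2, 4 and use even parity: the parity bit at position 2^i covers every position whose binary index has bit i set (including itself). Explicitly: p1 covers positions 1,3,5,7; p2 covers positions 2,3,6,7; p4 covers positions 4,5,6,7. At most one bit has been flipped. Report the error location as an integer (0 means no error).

s1: b1⊕b3⊕b5⊕b7 = 0⊕1⊕1⊕0 = 0
s2: b2⊕b3⊕b6⊕b7 = 1⊕1⊕1⊕0 = 1
s4: b4⊕b5⊕b6⊕b7 = 0⊕1⊕1⊕0 = 0
Syndrome (s4...s1) = 010 → position 2.

2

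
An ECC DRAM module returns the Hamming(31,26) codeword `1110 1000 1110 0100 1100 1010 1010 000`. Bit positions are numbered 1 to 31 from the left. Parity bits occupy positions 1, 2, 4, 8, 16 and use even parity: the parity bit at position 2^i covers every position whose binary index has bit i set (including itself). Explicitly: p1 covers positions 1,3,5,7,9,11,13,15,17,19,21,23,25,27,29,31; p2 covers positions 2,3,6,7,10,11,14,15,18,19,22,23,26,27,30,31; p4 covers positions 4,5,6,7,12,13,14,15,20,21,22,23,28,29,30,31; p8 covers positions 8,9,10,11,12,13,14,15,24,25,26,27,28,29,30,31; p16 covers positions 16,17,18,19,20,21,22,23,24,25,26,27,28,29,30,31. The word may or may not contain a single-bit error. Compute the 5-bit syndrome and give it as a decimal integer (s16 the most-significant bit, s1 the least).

0

s1: b1⊕b3⊕b5⊕b7⊕b9⊕b11⊕b13⊕b15⊕b17⊕b19⊕b21⊕b23⊕b25⊕b27⊕b29⊕b31 = 1⊕1⊕1⊕0⊕1⊕1⊕0⊕0⊕1⊕0⊕1⊕1⊕1⊕1⊕0⊕0 = 0
s2: b2⊕b3⊕b6⊕b7⊕b10⊕b11⊕b14⊕b15⊕b18⊕b19⊕b22⊕b23⊕b26⊕b27⊕b30⊕b31 = 1⊕1⊕0⊕0⊕1⊕1⊕1⊕0⊕1⊕0⊕0⊕1⊕0⊕1⊕0⊕0 = 0
s4: b4⊕b5⊕b6⊕b7⊕b12⊕b13⊕b14⊕b15⊕b20⊕b21⊕b22⊕b23⊕b28⊕b29⊕b30⊕b31 = 0⊕1⊕0⊕0⊕0⊕0⊕1⊕0⊕0⊕1⊕0⊕1⊕0⊕0⊕0⊕0 = 0
s8: b8⊕b9⊕b10⊕b11⊕b12⊕b13⊕b14⊕b15⊕b24⊕b25⊕b26⊕b27⊕b28⊕b29⊕b30⊕b31 = 0⊕1⊕1⊕1⊕0⊕0⊕1⊕0⊕0⊕1⊕0⊕1⊕0⊕0⊕0⊕0 = 0
s16: b16⊕b17⊕b18⊕b19⊕b20⊕b21⊕b22⊕b23⊕b24⊕b25⊕b26⊕b27⊕b28⊕b29⊕b30⊕b31 = 0⊕1⊕1⊕0⊕0⊕1⊕0⊕1⊕0⊕1⊕0⊕1⊕0⊕0⊕0⊕0 = 0
Syndrome (s16...s1) = 00000 → position 0 (no error).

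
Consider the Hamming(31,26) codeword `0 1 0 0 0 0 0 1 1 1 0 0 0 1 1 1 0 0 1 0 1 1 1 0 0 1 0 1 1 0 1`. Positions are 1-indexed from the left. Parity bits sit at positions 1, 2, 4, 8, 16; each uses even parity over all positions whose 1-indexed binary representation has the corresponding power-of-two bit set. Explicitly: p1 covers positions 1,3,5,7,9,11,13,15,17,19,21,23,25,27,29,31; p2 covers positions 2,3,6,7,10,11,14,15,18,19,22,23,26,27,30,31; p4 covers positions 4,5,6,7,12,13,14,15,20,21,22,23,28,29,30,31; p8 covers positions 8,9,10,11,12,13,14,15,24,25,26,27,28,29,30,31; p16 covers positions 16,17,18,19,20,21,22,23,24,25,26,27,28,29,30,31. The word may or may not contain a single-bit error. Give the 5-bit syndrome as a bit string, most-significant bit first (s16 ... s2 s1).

s1: b1⊕b3⊕b5⊕b7⊕b9⊕b11⊕b13⊕b15⊕b17⊕b19⊕b21⊕b23⊕b25⊕b27⊕b29⊕b31 = 0⊕0⊕0⊕0⊕1⊕0⊕0⊕1⊕0⊕1⊕1⊕1⊕0⊕0⊕1⊕1 = 1
s2: b2⊕b3⊕b6⊕b7⊕b10⊕b11⊕b14⊕b15⊕b18⊕b19⊕b22⊕b23⊕b26⊕b27⊕b30⊕b31 = 1⊕0⊕0⊕0⊕1⊕0⊕1⊕1⊕0⊕1⊕1⊕1⊕1⊕0⊕0⊕1 = 1
s4: b4⊕b5⊕b6⊕b7⊕b12⊕b13⊕b14⊕b15⊕b20⊕b21⊕b22⊕b23⊕b28⊕b29⊕b30⊕b31 = 0⊕0⊕0⊕0⊕0⊕0⊕1⊕1⊕0⊕1⊕1⊕1⊕1⊕1⊕0⊕1 = 0
s8: b8⊕b9⊕b10⊕b11⊕b12⊕b13⊕b14⊕b15⊕b24⊕b25⊕b26⊕b27⊕b28⊕b29⊕b30⊕b31 = 1⊕1⊕1⊕0⊕0⊕0⊕1⊕1⊕0⊕0⊕1⊕0⊕1⊕1⊕0⊕1 = 1
s16: b16⊕b17⊕b18⊕b19⊕b20⊕b21⊕b22⊕b23⊕b24⊕b25⊕b26⊕b27⊕b28⊕b29⊕b30⊕b31 = 1⊕0⊕0⊕1⊕0⊕1⊕1⊕1⊕0⊕0⊕1⊕0⊕1⊕1⊕0⊕1 = 1
Syndrome (s16...s1) = 11011 → position 27.

11011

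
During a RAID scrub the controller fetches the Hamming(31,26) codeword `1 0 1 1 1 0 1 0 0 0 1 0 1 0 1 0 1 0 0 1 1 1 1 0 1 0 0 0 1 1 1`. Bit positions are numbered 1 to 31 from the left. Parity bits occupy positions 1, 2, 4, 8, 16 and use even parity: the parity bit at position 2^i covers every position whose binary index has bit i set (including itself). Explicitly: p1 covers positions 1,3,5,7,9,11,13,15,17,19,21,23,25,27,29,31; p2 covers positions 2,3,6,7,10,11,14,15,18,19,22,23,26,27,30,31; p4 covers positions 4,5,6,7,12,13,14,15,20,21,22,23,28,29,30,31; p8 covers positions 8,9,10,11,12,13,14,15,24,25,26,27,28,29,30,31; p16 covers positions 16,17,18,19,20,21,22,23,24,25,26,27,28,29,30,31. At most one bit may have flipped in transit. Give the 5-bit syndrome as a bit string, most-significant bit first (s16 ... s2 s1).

s1: b1⊕b3⊕b5⊕b7⊕b9⊕b11⊕b13⊕b15⊕b17⊕b19⊕b21⊕b23⊕b25⊕b27⊕b29⊕b31 = 1⊕1⊕1⊕1⊕0⊕1⊕1⊕1⊕1⊕0⊕1⊕1⊕1⊕0⊕1⊕1 = 1
s2: b2⊕b3⊕b6⊕b7⊕b10⊕b11⊕b14⊕b15⊕b18⊕b19⊕b22⊕b23⊕b26⊕b27⊕b30⊕b31 = 0⊕1⊕0⊕1⊕0⊕1⊕0⊕1⊕0⊕0⊕1⊕1⊕0⊕0⊕1⊕1 = 0
s4: b4⊕b5⊕b6⊕b7⊕b12⊕b13⊕b14⊕b15⊕b20⊕b21⊕b22⊕b23⊕b28⊕b29⊕b30⊕b31 = 1⊕1⊕0⊕1⊕0⊕1⊕0⊕1⊕1⊕1⊕1⊕1⊕0⊕1⊕1⊕1 = 0
s8: b8⊕b9⊕b10⊕b11⊕b12⊕b13⊕b14⊕b15⊕b24⊕b25⊕b26⊕b27⊕b28⊕b29⊕b30⊕b31 = 0⊕0⊕0⊕1⊕0⊕1⊕0⊕1⊕0⊕1⊕0⊕0⊕0⊕1⊕1⊕1 = 1
s16: b16⊕b17⊕b18⊕b19⊕b20⊕b21⊕b22⊕b23⊕b24⊕b25⊕b26⊕b27⊕b28⊕b29⊕b30⊕b31 = 0⊕1⊕0⊕0⊕1⊕1⊕1⊕1⊕0⊕1⊕0⊕0⊕0⊕1⊕1⊕1 = 1
Syndrome (s16...s1) = 11001 → position 25.

11001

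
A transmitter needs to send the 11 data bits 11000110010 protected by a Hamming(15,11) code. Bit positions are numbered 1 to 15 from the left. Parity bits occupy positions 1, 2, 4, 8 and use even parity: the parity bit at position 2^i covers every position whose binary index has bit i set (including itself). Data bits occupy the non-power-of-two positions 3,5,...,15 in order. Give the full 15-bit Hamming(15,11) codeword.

101010010110010

Place data bits at non-power-of-two positions: b3=1, b5=1, b6=0, b7=0, b9=0, b10=1, b11=1, b12=0, b13=0, b14=1, b15=0.
p1 = XOR of data positions {3,5,7,9,11,13,15} = 1⊕1⊕0⊕0⊕1⊕0⊕0 = 1
p2 = XOR of data positions {3,6,7,10,11,14,15} = 1⊕0⊕0⊕1⊕1⊕1⊕0 = 0
p4 = XOR of data positions {5,6,7,12,13,14,15} = 1⊕0⊕0⊕0⊕0⊕1⊕0 = 0
p8 = XOR of data positions {9,10,11,12,13,14,15} = 0⊕1⊕1⊕0⊕0⊕1⊕0 = 1
Codeword b1..b15 = 101010010110010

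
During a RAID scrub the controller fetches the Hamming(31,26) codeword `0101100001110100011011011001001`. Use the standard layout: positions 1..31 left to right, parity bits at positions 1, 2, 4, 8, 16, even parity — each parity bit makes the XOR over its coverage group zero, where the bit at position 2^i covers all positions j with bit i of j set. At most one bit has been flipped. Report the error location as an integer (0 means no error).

0

s1: b1⊕b3⊕b5⊕b7⊕b9⊕b11⊕b13⊕b15⊕b17⊕b19⊕b21⊕b23⊕b25⊕b27⊕b29⊕b31 = 0⊕0⊕1⊕0⊕0⊕1⊕0⊕0⊕0⊕1⊕1⊕0⊕1⊕0⊕0⊕1 = 0
s2: b2⊕b3⊕b6⊕b7⊕b10⊕b11⊕b14⊕b15⊕b18⊕b19⊕b22⊕b23⊕b26⊕b27⊕b30⊕b31 = 1⊕0⊕0⊕0⊕1⊕1⊕1⊕0⊕1⊕1⊕1⊕0⊕0⊕0⊕0⊕1 = 0
s4: b4⊕b5⊕b6⊕b7⊕b12⊕b13⊕b14⊕b15⊕b20⊕b21⊕b22⊕b23⊕b28⊕b29⊕b30⊕b31 = 1⊕1⊕0⊕0⊕1⊕0⊕1⊕0⊕0⊕1⊕1⊕0⊕1⊕0⊕0⊕1 = 0
s8: b8⊕b9⊕b10⊕b11⊕b12⊕b13⊕b14⊕b15⊕b24⊕b25⊕b26⊕b27⊕b28⊕b29⊕b30⊕b31 = 0⊕0⊕1⊕1⊕1⊕0⊕1⊕0⊕1⊕1⊕0⊕0⊕1⊕0⊕0⊕1 = 0
s16: b16⊕b17⊕b18⊕b19⊕b20⊕b21⊕b22⊕b23⊕b24⊕b25⊕b26⊕b27⊕b28⊕b29⊕b30⊕b31 = 0⊕0⊕1⊕1⊕0⊕1⊕1⊕0⊕1⊕1⊕0⊕0⊕1⊕0⊕0⊕1 = 0
Syndrome (s16...s1) = 00000 → position 0 (no error).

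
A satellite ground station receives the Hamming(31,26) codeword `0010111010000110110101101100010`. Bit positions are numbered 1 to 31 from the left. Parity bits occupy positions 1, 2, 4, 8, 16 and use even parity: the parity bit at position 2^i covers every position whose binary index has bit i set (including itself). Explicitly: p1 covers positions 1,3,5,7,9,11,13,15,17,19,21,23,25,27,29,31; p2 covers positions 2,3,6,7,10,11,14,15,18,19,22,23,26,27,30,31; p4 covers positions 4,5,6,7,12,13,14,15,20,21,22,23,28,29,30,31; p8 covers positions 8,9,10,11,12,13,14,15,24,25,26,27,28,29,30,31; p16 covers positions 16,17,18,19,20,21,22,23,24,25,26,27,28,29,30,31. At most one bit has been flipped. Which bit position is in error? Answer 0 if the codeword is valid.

s1: b1⊕b3⊕b5⊕b7⊕b9⊕b11⊕b13⊕b15⊕b17⊕b19⊕b21⊕b23⊕b25⊕b27⊕b29⊕b31 = 0⊕1⊕1⊕1⊕1⊕0⊕0⊕1⊕1⊕0⊕0⊕1⊕1⊕0⊕0⊕0 = 0
s2: b2⊕b3⊕b6⊕b7⊕b10⊕b11⊕b14⊕b15⊕b18⊕b19⊕b22⊕b23⊕b26⊕b27⊕b30⊕b31 = 0⊕1⊕1⊕1⊕0⊕0⊕1⊕1⊕1⊕0⊕1⊕1⊕1⊕0⊕1⊕0 = 0
s4: b4⊕b5⊕b6⊕b7⊕b12⊕b13⊕b14⊕b15⊕b20⊕b21⊕b22⊕b23⊕b28⊕b29⊕b30⊕b31 = 0⊕1⊕1⊕1⊕0⊕0⊕1⊕1⊕1⊕0⊕1⊕1⊕0⊕0⊕1⊕0 = 1
s8: b8⊕b9⊕b10⊕b11⊕b12⊕b13⊕b14⊕b15⊕b24⊕b25⊕b26⊕b27⊕b28⊕b29⊕b30⊕b31 = 0⊕1⊕0⊕0⊕0⊕0⊕1⊕1⊕0⊕1⊕1⊕0⊕0⊕0⊕1⊕0 = 0
s16: b16⊕b17⊕b18⊕b19⊕b20⊕b21⊕b22⊕b23⊕b24⊕b25⊕b26⊕b27⊕b28⊕b29⊕b30⊕b31 = 0⊕1⊕1⊕0⊕1⊕0⊕1⊕1⊕0⊕1⊕1⊕0⊕0⊕0⊕1⊕0 = 0
Syndrome (s16...s1) = 00100 → position 4.

4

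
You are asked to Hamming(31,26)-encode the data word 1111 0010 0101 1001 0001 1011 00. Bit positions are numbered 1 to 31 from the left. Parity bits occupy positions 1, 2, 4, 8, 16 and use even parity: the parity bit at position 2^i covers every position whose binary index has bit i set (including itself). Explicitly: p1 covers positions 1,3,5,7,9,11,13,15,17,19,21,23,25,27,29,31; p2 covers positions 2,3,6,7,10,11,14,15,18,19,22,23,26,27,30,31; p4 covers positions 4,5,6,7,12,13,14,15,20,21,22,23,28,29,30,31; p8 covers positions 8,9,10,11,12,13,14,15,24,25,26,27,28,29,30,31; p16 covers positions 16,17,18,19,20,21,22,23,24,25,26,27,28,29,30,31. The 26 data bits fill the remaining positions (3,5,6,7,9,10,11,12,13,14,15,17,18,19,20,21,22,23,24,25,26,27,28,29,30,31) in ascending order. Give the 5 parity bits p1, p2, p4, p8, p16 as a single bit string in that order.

01101

Place data bits at non-power-of-two positions: b3=1, b5=1, b6=1, b7=1, b9=0, b10=0, b11=1, b12=0, b13=0, b14=1, b15=0, b17=1, b18=1, b19=0, b20=0, b21=1, b22=0, b23=0, b24=0, b25=1, b26=1, b27=0, b28=1, b29=1, b30=0, b31=0.
p1 = XOR of data positions {3,5,7,9,11,13,15,17,19,21,23,25,27,29,31} = 1⊕1⊕1⊕0⊕1⊕0⊕0⊕1⊕0⊕1⊕0⊕1⊕0⊕1⊕0 = 0
p2 = XOR of data positions {3,6,7,10,11,14,15,18,19,22,23,26,27,30,31} = 1⊕1⊕1⊕0⊕1⊕1⊕0⊕1⊕0⊕0⊕0⊕1⊕0⊕0⊕0 = 1
p4 = XOR of data positions {5,6,7,12,13,14,15,20,21,22,23,28,29,30,31} = 1⊕1⊕1⊕0⊕0⊕1⊕0⊕0⊕1⊕0⊕0⊕1⊕1⊕0⊕0 = 1
p8 = XOR of data positions {9,10,11,12,13,14,15,24,25,26,27,28,29,30,31} = 0⊕0⊕1⊕0⊕0⊕1⊕0⊕0⊕1⊕1⊕0⊕1⊕1⊕0⊕0 = 0
p16 = XOR of data positions {17,18,19,20,21,22,23,24,25,26,27,28,29,30,31} = 1⊕1⊕0⊕0⊕1⊕0⊕0⊕0⊕1⊕1⊕0⊕1⊕1⊕0⊕0 = 1
Parity bits p1,p2,p4,p8,p16 = 01101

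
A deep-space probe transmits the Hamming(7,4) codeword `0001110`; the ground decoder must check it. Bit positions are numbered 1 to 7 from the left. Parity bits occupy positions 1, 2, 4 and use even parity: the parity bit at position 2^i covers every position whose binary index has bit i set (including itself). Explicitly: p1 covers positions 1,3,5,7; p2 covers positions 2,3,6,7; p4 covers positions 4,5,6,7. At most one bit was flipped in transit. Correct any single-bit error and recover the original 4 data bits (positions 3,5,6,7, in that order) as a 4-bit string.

0111

s1: b1⊕b3⊕b5⊕b7 = 0⊕0⊕1⊕0 = 1
s2: b2⊕b3⊕b6⊕b7 = 0⊕0⊕1⊕0 = 1
s4: b4⊕b5⊕b6⊕b7 = 1⊕1⊕1⊕0 = 1
Syndrome (s4...s1) = 111 → position 7.
Flip bit 7: corrected codeword = 0001111
Data bits at positions 3,5,6,7: 0111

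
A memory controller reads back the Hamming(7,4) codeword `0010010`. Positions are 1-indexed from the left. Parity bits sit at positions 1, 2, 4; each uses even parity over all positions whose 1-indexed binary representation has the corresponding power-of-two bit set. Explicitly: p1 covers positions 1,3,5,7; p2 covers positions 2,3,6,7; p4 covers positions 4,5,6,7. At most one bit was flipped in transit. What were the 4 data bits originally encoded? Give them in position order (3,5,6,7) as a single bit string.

1110

s1: b1⊕b3⊕b5⊕b7 = 0⊕1⊕0⊕0 = 1
s2: b2⊕b3⊕b6⊕b7 = 0⊕1⊕1⊕0 = 0
s4: b4⊕b5⊕b6⊕b7 = 0⊕0⊕1⊕0 = 1
Syndrome (s4...s1) = 101 → position 5.
Flip bit 5: corrected codeword = 0010110
Data bits at positions 3,5,6,7: 1110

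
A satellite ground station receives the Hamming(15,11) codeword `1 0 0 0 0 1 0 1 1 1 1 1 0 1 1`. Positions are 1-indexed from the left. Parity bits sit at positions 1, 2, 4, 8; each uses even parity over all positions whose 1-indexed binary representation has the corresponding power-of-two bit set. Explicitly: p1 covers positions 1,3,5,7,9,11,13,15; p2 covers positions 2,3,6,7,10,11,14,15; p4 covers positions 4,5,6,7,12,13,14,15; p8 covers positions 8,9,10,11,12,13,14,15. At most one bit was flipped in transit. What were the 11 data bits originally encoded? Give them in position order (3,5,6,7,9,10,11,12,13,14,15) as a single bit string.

s1: b1⊕b3⊕b5⊕b7⊕b9⊕b11⊕b13⊕b15 = 1⊕0⊕0⊕0⊕1⊕1⊕0⊕1 = 0
s2: b2⊕b3⊕b6⊕b7⊕b10⊕b11⊕b14⊕b15 = 0⊕0⊕1⊕0⊕1⊕1⊕1⊕1 = 1
s4: b4⊕b5⊕b6⊕b7⊕b12⊕b13⊕b14⊕b15 = 0⊕0⊕1⊕0⊕1⊕0⊕1⊕1 = 0
s8: b8⊕b9⊕b10⊕b11⊕b12⊕b13⊕b14⊕b15 = 1⊕1⊕1⊕1⊕1⊕0⊕1⊕1 = 1
Syndrome (s8...s1) = 1010 → position 10.
Flip bit 10: corrected codeword = 100001011011011
Data bits at positions 3,5,6,7,9,10,11,12,13,14,15: 00101011011

00101011011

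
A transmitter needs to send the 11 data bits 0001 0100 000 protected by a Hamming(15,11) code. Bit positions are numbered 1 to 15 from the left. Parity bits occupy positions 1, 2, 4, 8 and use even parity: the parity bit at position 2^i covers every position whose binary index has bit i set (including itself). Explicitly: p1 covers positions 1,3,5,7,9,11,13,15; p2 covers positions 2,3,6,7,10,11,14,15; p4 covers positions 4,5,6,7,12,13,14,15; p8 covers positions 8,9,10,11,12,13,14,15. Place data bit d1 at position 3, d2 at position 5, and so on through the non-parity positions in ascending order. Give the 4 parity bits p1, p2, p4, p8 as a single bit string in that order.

Place data bits at non-power-of-two positions: b3=0, b5=0, b6=0, b7=1, b9=0, b10=1, b11=0, b12=0, b13=0, b14=0, b15=0.
p1 = XOR of data positions {3,5,7,9,11,13,15} = 0⊕0⊕1⊕0⊕0⊕0⊕0 = 1
p2 = XOR of data positions {3,6,7,10,11,14,15} = 0⊕0⊕1⊕1⊕0⊕0⊕0 = 0
p4 = XOR of data positions {5,6,7,12,13,14,15} = 0⊕0⊕1⊕0⊕0⊕0⊕0 = 1
p8 = XOR of data positions {9,10,11,12,13,14,15} = 0⊕1⊕0⊕0⊕0⊕0⊕0 = 1
Parity bits p1,p2,p4,p8 = 1011

1011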